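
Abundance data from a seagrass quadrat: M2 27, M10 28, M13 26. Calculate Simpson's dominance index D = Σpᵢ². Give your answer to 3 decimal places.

Total N = 27+28+26 = 81, so the proportions are 0.33333, 0.34568, 0.32099 (working shown to 5 dp, full precision carried).
D = 0.33333² + 0.34568² + 0.32099² = 0.11111 + 0.11949 + 0.10303 = 0.33364.
To 3 decimal places, D = 0.334.

0.334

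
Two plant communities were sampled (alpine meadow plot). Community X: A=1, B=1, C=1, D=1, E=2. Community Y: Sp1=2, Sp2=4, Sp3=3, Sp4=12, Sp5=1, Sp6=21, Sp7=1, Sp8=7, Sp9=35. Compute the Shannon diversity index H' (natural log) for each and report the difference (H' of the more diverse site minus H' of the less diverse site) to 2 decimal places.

Community X: N=6, proportions 0.1667, 0.1667, 0.1667, 0.1667, 0.3333, giving H' = 1.5607 (working shown to 4 dp, full precision carried).
Community Y: N=86, proportions 0.0233, 0.0465, 0.0349, 0.1395, 0.0116, 0.2442, 0.0116, 0.0814, 0.407, giving H' = 1.6399.
Difference = |1.5607 − 1.6399| = 0.0792, i.e. 0.08 to 2 decimal places.

0.08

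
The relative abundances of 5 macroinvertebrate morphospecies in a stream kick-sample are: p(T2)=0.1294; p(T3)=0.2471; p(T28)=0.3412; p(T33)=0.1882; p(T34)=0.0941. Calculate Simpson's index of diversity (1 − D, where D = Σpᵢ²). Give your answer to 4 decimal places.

D = 0.1294² + 0.2471² + 0.3412² + 0.1882² + 0.0941² = 0.016744 + 0.061058 + 0.116417 + 0.035419 + 0.008855 = 0.238494 (working shown to 6 dp, full precision carried).
So 1 − D = 0.761506, i.e. 0.7615 to 4 decimal places.

0.7615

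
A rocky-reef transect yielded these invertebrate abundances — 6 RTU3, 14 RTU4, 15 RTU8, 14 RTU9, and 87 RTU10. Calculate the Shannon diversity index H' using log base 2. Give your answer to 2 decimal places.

Total N = 6+14+15+14+87 = 136, so the proportions are 0.0441, 0.1029, 0.1103, 0.1029, 0.6397 (working shown to 4 dp, full precision carried).
Each pᵢ log₂ pᵢ term: 0.0441×(-4.5025)=-0.1986, 0.1029×(-3.2801)=-0.3377, 0.1103×(-3.1806)=-0.3508, 0.1029×(-3.2801)=-0.3377, 0.6397×(-0.6445)=-0.4123.
Sum = -1.6371, so H' = 1.64.

1.64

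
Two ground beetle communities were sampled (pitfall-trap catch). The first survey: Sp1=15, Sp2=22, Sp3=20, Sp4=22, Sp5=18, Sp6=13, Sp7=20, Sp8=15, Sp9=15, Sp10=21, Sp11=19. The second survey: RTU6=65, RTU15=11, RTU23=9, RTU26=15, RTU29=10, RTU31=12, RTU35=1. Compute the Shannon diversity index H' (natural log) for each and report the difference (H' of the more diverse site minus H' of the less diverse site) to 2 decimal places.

The first survey: N=200, proportions 0.075, 0.11, 0.1, 0.11, 0.09, 0.065, 0.1, 0.075, 0.075, 0.105, 0.095, giving H' = 2.3836 (working shown to 4 dp, full precision carried).
The second survey: N=123, proportions 0.5285, 0.0894, 0.0732, 0.122, 0.0813, 0.0976, 0.0081, giving H' = 1.4711.
Difference = |2.3836 − 1.4711| = 0.9125, i.e. 0.91 to 2 decimal places.

0.91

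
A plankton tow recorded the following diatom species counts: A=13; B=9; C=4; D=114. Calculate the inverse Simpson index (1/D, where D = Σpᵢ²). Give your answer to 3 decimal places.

1.478

Total N = 13+9+4+114 = 140, so the proportions are 0.092857, 0.064286, 0.028571, 0.814286 (working shown to 6 dp, full precision carried).
D = 0.092857² + 0.064286² + 0.028571² + 0.814286² = 0.008622 + 0.004133 + 0.000816 + 0.663061 = 0.676633.
So 1/D = 1.47791, i.e. 1.478 to 3 decimal places.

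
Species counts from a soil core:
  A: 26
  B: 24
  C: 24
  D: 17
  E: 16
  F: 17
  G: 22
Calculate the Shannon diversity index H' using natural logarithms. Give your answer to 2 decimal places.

Total N = 26+24+24+17+16+17+22 = 146, so the proportions are 0.1781, 0.1644, 0.1644, 0.1164, 0.1096, 0.1164, 0.1507 (working shown to 4 dp, full precision carried).
Each pᵢ ln pᵢ term: 0.1781×(-1.7255)=-0.3073, 0.1644×(-1.8056)=-0.2968, 0.1644×(-1.8056)=-0.2968, 0.1164×(-2.1504)=-0.2504, 0.1096×(-2.2110)=-0.2423, 0.1164×(-2.1504)=-0.2504, 0.1507×(-1.8926)=-0.2852.
Sum = -1.9291, so H' = 1.93.

1.93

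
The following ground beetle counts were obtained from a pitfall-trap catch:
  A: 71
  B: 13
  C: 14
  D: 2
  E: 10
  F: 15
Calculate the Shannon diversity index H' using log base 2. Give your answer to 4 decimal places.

1.9109

Total N = 71+13+14+2+10+15 = 125, so the proportions are 0.568, 0.104, 0.112, 0.016, 0.08, 0.12 (working shown to 6 dp, full precision carried).
Each pᵢ log₂ pᵢ term: 0.568×(-0.816037)=-0.463509, 0.104×(-3.265345)=-0.339596, 0.112×(-3.158429)=-0.353744, 0.016×(-5.965784)=-0.095453, 0.08×(-3.643856)=-0.291508, 0.12×(-3.058894)=-0.367067.
Sum = -1.910877, so H' = 1.9109.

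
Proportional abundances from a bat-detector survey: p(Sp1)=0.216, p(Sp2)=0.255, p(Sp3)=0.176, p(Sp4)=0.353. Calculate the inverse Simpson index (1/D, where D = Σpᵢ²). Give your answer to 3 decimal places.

3.742

D = 0.216² + 0.255² + 0.176² + 0.353² = 0.0466560 + 0.0650250 + 0.0309760 + 0.1246090 = 0.2672660 (working shown to 7 dp, full precision carried).
So 1/D = 3.74159, i.e. 3.742 to 3 decimal places.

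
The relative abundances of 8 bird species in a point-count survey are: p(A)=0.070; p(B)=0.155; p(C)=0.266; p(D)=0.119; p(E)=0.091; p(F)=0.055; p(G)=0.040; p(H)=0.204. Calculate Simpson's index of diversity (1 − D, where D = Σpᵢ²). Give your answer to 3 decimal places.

0.832

D = 0.07² + 0.155² + 0.266² + 0.119² + 0.091² + 0.055² + 0.04² + 0.204² = 0.00490 + 0.02403 + 0.07076 + 0.01416 + 0.00828 + 0.00302 + 0.00160 + 0.04162 = 0.16836 (working shown to 5 dp, full precision carried).
So 1 − D = 0.83164, i.e. 0.832 to 3 decimal places.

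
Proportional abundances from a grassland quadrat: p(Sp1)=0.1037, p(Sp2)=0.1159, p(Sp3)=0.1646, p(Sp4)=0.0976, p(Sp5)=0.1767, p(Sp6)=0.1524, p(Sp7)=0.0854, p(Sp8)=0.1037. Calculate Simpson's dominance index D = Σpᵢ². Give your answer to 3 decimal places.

0.133

D = 0.1037² + 0.1159² + 0.1646² + 0.0976² + 0.1767² + 0.1524² + 0.0854² + 0.1037² = 0.01075 + 0.01343 + 0.02709 + 0.00953 + 0.03122 + 0.02323 + 0.00729 + 0.01075 = 0.13330 (working shown to 5 dp, full precision carried).
To 3 decimal places, D = 0.133.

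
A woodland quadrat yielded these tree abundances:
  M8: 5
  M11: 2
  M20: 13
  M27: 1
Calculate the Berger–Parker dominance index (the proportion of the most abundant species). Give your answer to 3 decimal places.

Total N = 5+2+13+1 = 21, so the proportions are 0.2381, 0.09524, 0.61905, 0.04762 (working shown to 5 dp, full precision carried).
The largest proportion is 0.61905, i.e. d = 0.619 to 3 decimal places.

0.619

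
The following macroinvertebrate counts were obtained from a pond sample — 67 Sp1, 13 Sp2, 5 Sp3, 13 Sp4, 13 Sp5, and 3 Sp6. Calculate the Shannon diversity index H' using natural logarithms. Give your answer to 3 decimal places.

Total N = 67+13+5+13+13+3 = 114, so the proportions are 0.58772, 0.11404, 0.04386, 0.11404, 0.11404, 0.02632 (working shown to 5 dp, full precision carried).
Each pᵢ ln pᵢ term: 0.58772×(-0.53151)=-0.31238, 0.11404×(-2.17125)=-0.24760, 0.04386×(-3.12676)=-0.13714, 0.11404×(-2.17125)=-0.24760, 0.11404×(-2.17125)=-0.24760, 0.02632×(-3.63759)=-0.09573.
Sum = -1.28804, so H' = 1.288.

1.288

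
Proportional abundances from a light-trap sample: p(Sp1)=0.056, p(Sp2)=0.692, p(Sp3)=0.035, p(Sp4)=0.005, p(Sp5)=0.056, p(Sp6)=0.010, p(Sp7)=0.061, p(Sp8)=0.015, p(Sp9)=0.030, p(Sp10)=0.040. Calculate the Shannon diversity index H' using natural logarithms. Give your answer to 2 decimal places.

1.24

Each pᵢ ln pᵢ term (working shown to 4 dp, full precision carried): 0.056×(-2.8824)=-0.1614, 0.692×(-0.3682)=-0.2548, 0.035×(-3.3524)=-0.1173, 0.005×(-5.2983)=-0.0265, 0.056×(-2.8824)=-0.1614, 0.01×(-4.6052)=-0.0461, 0.061×(-2.7969)=-0.1706, 0.015×(-4.1997)=-0.0630, 0.03×(-3.5066)=-0.1052, 0.04×(-3.2189)=-0.1288.
Sum = -1.2350, so H' = 1.24.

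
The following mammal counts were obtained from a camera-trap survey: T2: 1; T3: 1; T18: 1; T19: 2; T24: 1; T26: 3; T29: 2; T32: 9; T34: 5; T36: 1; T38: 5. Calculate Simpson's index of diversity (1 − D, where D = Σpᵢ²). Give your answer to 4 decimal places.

0.8408

Total N = 1+1+1+2+1+3+2+9+5+1+5 = 31, so the proportions are 0.032258, 0.032258, 0.032258, 0.064516, 0.032258, 0.096774, 0.064516, 0.290323, 0.16129, 0.032258, 0.16129 (working shown to 6 dp, full precision carried).
D = 0.032258² + 0.032258² + 0.032258² + 0.064516² + 0.032258² + 0.096774² + 0.064516² + 0.290323² + 0.16129² + 0.032258² + 0.16129² = 0.001041 + 0.001041 + 0.001041 + 0.004162 + 0.001041 + 0.009365 + 0.004162 + 0.084287 + 0.026015 + 0.001041 + 0.026015 = 0.159209.
So 1 − D = 0.840791, i.e. 0.8408 to 4 decimal places.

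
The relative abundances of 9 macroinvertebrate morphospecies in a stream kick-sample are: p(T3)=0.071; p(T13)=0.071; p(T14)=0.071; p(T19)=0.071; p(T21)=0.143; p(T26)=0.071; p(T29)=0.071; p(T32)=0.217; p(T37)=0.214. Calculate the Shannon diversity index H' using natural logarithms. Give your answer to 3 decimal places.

2.066

Each pᵢ ln pᵢ term (working shown to 5 dp, full precision carried): 0.071×(-2.64508)=-0.18780, 0.071×(-2.64508)=-0.18780, 0.071×(-2.64508)=-0.18780, 0.071×(-2.64508)=-0.18780, 0.143×(-1.94491)=-0.27812, 0.071×(-2.64508)=-0.18780, 0.071×(-2.64508)=-0.18780, 0.217×(-1.52786)=-0.33155, 0.214×(-1.54178)=-0.32994.
Sum = -2.06641, so H' = 2.066.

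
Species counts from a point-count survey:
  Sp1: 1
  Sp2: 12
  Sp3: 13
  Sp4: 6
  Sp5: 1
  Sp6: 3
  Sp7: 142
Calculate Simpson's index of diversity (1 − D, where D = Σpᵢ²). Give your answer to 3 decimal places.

0.352

Total N = 1+12+13+6+1+3+142 = 178, so the proportions are 0.00562, 0.06742, 0.07303, 0.03371, 0.00562, 0.01685, 0.79775 (working shown to 5 dp, full precision carried).
D = 0.00562² + 0.06742² + 0.07303² + 0.03371² + 0.00562² + 0.01685² + 0.79775² = 0.00003 + 0.00454 + 0.00533 + 0.00114 + 0.00003 + 0.00028 + 0.63641 = 0.64777.
So 1 − D = 0.35223, i.e. 0.352 to 3 decimal places.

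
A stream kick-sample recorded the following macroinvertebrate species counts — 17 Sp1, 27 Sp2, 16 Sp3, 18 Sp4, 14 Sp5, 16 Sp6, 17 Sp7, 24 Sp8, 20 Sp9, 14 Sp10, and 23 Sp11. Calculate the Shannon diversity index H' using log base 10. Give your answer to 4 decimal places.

Total N = 17+27+16+18+14+16+17+24+20+14+23 = 206, so the proportions are 0.082524, 0.131068, 0.07767, 0.087379, 0.067961, 0.07767, 0.082524, 0.116505, 0.097087, 0.067961, 0.11165 (working shown to 6 dp, full precision carried).
Each pᵢ log₁₀ pᵢ term: 0.082524×(-1.083418)=-0.089408, 0.131068×(-0.882503)=-0.115668, 0.07767×(-1.109747)=-0.086194, 0.087379×(-1.058595)=-0.092499, 0.067961×(-1.167739)=-0.079361, 0.07767×(-1.109747)=-0.086194, 0.082524×(-1.083418)=-0.089408, 0.116505×(-0.933656)=-0.108775, 0.097087×(-1.012837)=-0.098334, 0.067961×(-1.167739)=-0.079361, 0.11165×(-0.952139)=-0.106307.
Sum = -1.031509, so H' = 1.0315.

1.0315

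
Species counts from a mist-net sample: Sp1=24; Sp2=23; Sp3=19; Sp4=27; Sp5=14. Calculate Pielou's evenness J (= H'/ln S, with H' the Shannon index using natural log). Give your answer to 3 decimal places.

0.986

Total N = 24+23+19+27+14 = 107, so the proportions are 0.2243, 0.21495, 0.17757, 0.25234, 0.13084 (working shown to 5 dp, full precision carried).
H' = −Σ pᵢ ln pᵢ = −((-0.33528) + (-0.33046) + (-0.30691) + (-0.34747) + (-0.26610)) = 1.58621.
With S = 5 species, ln S = 1.60944, so J = 1.58621/1.60944 = 0.98557, i.e. 0.986 to 3 decimal places.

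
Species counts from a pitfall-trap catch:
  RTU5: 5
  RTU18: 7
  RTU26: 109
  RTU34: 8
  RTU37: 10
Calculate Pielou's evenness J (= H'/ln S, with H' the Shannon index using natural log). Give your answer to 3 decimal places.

0.506

Total N = 5+7+109+8+10 = 139, so the proportions are 0.03597, 0.05036, 0.78417, 0.05755, 0.07194 (working shown to 5 dp, full precision carried).
H' = −Σ pᵢ ln pᵢ = −((-0.11961) + (-0.15050) + (-0.19065) + (-0.16432) + (-0.18934)) = 0.81442.
With S = 5 species, ln S = 1.60944, so J = 0.81442/1.60944 = 0.50603, i.e. 0.506 to 3 decimal places.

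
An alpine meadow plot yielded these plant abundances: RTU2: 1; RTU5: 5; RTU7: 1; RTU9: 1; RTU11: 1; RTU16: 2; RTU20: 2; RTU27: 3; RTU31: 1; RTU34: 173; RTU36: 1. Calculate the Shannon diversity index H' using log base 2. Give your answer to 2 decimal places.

Total N = 1+5+1+1+1+2+2+3+1+173+1 = 191, so the proportions are 0.0052, 0.0262, 0.0052, 0.0052, 0.0052, 0.0105, 0.0105, 0.0157, 0.0052, 0.9058, 0.0052 (working shown to 4 dp, full precision carried).
Each pᵢ log₂ pᵢ term: 0.0052×(-7.5774)=-0.0397, 0.0262×(-5.2555)=-0.1376, 0.0052×(-7.5774)=-0.0397, 0.0052×(-7.5774)=-0.0397, 0.0052×(-7.5774)=-0.0397, 0.0105×(-6.5774)=-0.0689, 0.0105×(-6.5774)=-0.0689, 0.0157×(-5.9925)=-0.0941, 0.0052×(-7.5774)=-0.0397, 0.9058×(-0.1428)=-0.1293, 0.0052×(-7.5774)=-0.0397.
Sum = -0.7368, so H' = 0.74.

0.74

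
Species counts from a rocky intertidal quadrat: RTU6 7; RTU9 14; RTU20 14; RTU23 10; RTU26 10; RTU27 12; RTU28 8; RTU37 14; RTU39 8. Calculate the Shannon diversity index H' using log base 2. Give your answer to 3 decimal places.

3.125

Total N = 7+14+14+10+10+12+8+14+8 = 97, so the proportions are 0.072165, 0.14433, 0.14433, 0.103093, 0.103093, 0.123711, 0.082474, 0.14433, 0.082474 (working shown to 6 dp, full precision carried).
Each pᵢ log₂ pᵢ term: 0.072165×(-3.792558)=-0.273690, 0.14433×(-2.792558)=-0.403050, 0.14433×(-2.792558)=-0.403050, 0.103093×(-3.277985)=-0.337937, 0.103093×(-3.277985)=-0.337937, 0.123711×(-3.014950)=-0.372984, 0.082474×(-3.599913)=-0.296900, 0.14433×(-2.792558)=-0.403050, 0.082474×(-3.599913)=-0.296900.
Sum = -3.125495, so H' = 3.125.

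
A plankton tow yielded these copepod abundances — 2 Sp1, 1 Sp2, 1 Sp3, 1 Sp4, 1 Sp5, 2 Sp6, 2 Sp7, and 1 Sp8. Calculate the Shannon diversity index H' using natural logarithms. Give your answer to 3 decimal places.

2.020

Total N = 2+1+1+1+1+2+2+1 = 11, so the proportions are 0.18182, 0.09091, 0.09091, 0.09091, 0.09091, 0.18182, 0.18182, 0.09091 (working shown to 5 dp, full precision carried).
Each pᵢ ln pᵢ term: 0.18182×(-1.70475)=-0.30995, 0.09091×(-2.39790)=-0.21799, 0.09091×(-2.39790)=-0.21799, 0.09091×(-2.39790)=-0.21799, 0.09091×(-2.39790)=-0.21799, 0.18182×(-1.70475)=-0.30995, 0.18182×(-1.70475)=-0.30995, 0.09091×(-2.39790)=-0.21799.
Sum = -2.01981, so H' = 2.020.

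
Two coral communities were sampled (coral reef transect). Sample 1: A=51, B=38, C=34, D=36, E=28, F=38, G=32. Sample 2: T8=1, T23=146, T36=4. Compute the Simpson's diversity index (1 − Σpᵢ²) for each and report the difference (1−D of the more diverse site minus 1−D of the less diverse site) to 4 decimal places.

Sample 1: N=257, proportions 0.198444, 0.14786, 0.132296, 0.140078, 0.108949, 0.14786, 0.124514, giving 1−D = 0.852397 (working shown to 6 dp, full precision carried).
Sample 2: N=151, proportions 0.006623, 0.966887, 0.02649, giving 1−D = 0.064383.
Difference = |0.852397 − 0.064383| = 0.788014, i.e. 0.7880 to 4 decimal places.

0.7880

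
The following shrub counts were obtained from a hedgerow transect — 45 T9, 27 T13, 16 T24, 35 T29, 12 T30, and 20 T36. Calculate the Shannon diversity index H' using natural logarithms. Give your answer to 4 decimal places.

Total N = 45+27+16+35+12+20 = 155, so the proportions are 0.290323, 0.174194, 0.103226, 0.225806, 0.077419, 0.129032 (working shown to 6 dp, full precision carried).
Each pᵢ ln pᵢ term: 0.290323×(-1.236763)=-0.359060, 0.174194×(-1.747588)=-0.304419, 0.103226×(-2.270836)=-0.234409, 0.225806×(-1.488077)=-0.336017, 0.077419×(-2.558518)=-0.198079, 0.129032×(-2.047693)=-0.264218.
Sum = -1.696202, so H' = 1.6962.

1.6962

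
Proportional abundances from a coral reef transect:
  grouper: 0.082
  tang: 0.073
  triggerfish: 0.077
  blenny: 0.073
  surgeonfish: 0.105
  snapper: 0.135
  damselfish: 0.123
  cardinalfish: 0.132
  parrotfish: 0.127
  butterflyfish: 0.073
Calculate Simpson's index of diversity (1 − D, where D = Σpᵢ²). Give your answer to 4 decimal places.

D = 0.082² + 0.073² + 0.077² + 0.073² + 0.105² + 0.135² + 0.123² + 0.132² + 0.127² + 0.073² = 0.006724 + 0.005329 + 0.005929 + 0.005329 + 0.011025 + 0.018225 + 0.015129 + 0.017424 + 0.016129 + 0.005329 = 0.106572 (working shown to 6 dp, full precision carried).
So 1 − D = 0.893428, i.e. 0.8934 to 4 decimal places.

0.8934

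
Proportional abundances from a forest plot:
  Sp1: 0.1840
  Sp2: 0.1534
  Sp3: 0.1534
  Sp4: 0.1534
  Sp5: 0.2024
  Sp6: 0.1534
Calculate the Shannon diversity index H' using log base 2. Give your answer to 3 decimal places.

2.575

Each pᵢ log₂ pᵢ term (working shown to 5 dp, full precision carried): 0.184×(-2.44222)=-0.44937, 0.1534×(-2.70463)=-0.41489, 0.1534×(-2.70463)=-0.41489, 0.1534×(-2.70463)=-0.41489, 0.2024×(-2.30472)=-0.46648, 0.1534×(-2.70463)=-0.41489.
Sum = -2.57540, so H' = 2.575.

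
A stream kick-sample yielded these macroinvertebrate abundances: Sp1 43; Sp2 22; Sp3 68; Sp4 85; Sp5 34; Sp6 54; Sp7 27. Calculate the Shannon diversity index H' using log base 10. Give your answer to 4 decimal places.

Total N = 43+22+68+85+34+54+27 = 333, so the proportions are 0.129129, 0.066066, 0.204204, 0.255255, 0.102102, 0.162162, 0.081081 (working shown to 6 dp, full precision carried).
Each pᵢ log₁₀ pᵢ term: 0.129129×(-0.888976)=-0.114793, 0.066066×(-1.180022)=-0.077959, 0.204204×(-0.689935)=-0.140888, 0.255255×(-0.593025)=-0.151373, 0.102102×(-0.990965)=-0.101180, 0.162162×(-0.790050)=-0.128116, 0.081081×(-1.091080)=-0.088466.
Sum = -0.802774, so H' = 0.8028.

0.8028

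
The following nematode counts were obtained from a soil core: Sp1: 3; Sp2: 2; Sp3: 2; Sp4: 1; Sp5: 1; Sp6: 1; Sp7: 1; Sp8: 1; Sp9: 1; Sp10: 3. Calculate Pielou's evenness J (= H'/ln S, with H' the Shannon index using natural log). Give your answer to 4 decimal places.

0.9499

Total N = 3+2+2+1+1+1+1+1+1+3 = 16, so the proportions are 0.1875, 0.125, 0.125, 0.0625, 0.0625, 0.0625, 0.0625, 0.0625, 0.0625, 0.1875 (working shown to 6 dp, full precision carried).
H' = −Σ pᵢ ln pᵢ = −((-0.313871) + (-0.259930) + (-0.259930) + (-0.173287) + (-0.173287) + (-0.173287) + (-0.173287) + (-0.173287) + (-0.173287) + (-0.313871)) = 2.187322.
With S = 10 species, ln S = 2.302585, so J = 2.187322/2.302585 = 0.949942, i.e. 0.9499 to 4 decimal places.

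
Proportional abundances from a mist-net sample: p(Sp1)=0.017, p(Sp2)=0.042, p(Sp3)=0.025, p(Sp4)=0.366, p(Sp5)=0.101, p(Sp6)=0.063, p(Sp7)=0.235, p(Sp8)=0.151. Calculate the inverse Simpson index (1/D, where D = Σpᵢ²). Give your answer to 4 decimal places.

D = 0.017² + 0.042² + 0.025² + 0.366² + 0.101² + 0.063² + 0.235² + 0.151² = 0.00028900 + 0.00176400 + 0.00062500 + 0.13395600 + 0.01020100 + 0.00396900 + 0.05522500 + 0.02280100 = 0.22883000 (working shown to 8 dp, full precision carried).
So 1/D = 4.370056, i.e. 4.3701 to 4 decimal places.

4.3701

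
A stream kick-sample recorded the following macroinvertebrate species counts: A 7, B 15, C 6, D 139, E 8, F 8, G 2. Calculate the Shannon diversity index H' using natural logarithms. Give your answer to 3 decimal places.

0.974

Total N = 7+15+6+139+8+8+2 = 185, so the proportions are 0.03784, 0.08108, 0.03243, 0.75135, 0.04324, 0.04324, 0.01081 (working shown to 5 dp, full precision carried).
Each pᵢ ln pᵢ term: 0.03784×(-3.27445)=-0.12390, 0.08108×(-2.51231)=-0.20370, 0.03243×(-3.42860)=-0.11120, 0.75135×(-0.28588)=-0.21480, 0.04324×(-3.14091)=-0.13582, 0.04324×(-3.14091)=-0.13582, 0.01081×(-4.52721)=-0.04894.
Sum = -0.97418, so H' = 0.974.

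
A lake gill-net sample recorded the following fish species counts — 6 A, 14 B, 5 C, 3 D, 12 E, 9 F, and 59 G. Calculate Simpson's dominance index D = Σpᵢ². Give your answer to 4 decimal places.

0.3405

Total N = 6+14+5+3+12+9+59 = 108, so the proportions are 0.055556, 0.12963, 0.046296, 0.027778, 0.111111, 0.083333, 0.546296 (working shown to 6 dp, full precision carried).
D = 0.055556² + 0.12963² + 0.046296² + 0.027778² + 0.111111² + 0.083333² + 0.546296² = 0.003086 + 0.016804 + 0.002143 + 0.000772 + 0.012346 + 0.006944 + 0.298440 = 0.340535.
To 4 decimal places, D = 0.3405.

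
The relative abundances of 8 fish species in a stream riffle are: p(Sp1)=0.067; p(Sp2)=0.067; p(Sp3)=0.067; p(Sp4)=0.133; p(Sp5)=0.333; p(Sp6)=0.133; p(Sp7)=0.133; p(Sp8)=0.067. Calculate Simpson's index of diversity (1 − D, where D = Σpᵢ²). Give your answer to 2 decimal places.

D = 0.067² + 0.067² + 0.067² + 0.133² + 0.333² + 0.133² + 0.133² + 0.067² = 0.0045 + 0.0045 + 0.0045 + 0.0177 + 0.1109 + 0.0177 + 0.0177 + 0.0045 = 0.1819 (working shown to 4 dp, full precision carried).
So 1 − D = 0.8181, i.e. 0.82 to 2 decimal places.

0.82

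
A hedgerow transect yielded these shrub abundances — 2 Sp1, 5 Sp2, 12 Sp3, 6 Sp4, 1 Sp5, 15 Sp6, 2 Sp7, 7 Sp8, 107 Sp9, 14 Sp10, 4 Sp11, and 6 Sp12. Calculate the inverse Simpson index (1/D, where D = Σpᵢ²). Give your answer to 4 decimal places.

2.6886

Total N = 2+5+12+6+1+15+2+7+107+14+4+6 = 181, so the proportions are 0.0110497, 0.0276243, 0.0662983, 0.0331492, 0.0055249, 0.0828729, 0.0110497, 0.038674, 0.5911602, 0.0773481, 0.0220994, 0.0331492 (working shown to 7 dp, full precision carried).
D = 0.0110497² + 0.0276243² + 0.0662983² + 0.0331492² + 0.0055249² + 0.0828729² + 0.0110497² + 0.038674² + 0.5911602² + 0.0773481² + 0.0220994² + 0.0331492² = 0.0001221 + 0.0007631 + 0.0043955 + 0.0010989 + 0.0000305 + 0.0068679 + 0.0001221 + 0.0014957 + 0.3494704 + 0.0059827 + 0.0004884 + 0.0010989 = 0.3719361.
So 1/D = 2.688634, i.e. 2.6886 to 4 decimal places.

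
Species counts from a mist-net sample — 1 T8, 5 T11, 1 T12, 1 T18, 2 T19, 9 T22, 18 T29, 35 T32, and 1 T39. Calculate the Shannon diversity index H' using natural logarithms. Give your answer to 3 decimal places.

Total N = 1+5+1+1+2+9+18+35+1 = 73, so the proportions are 0.0137, 0.06849, 0.0137, 0.0137, 0.0274, 0.12329, 0.24658, 0.47945, 0.0137 (working shown to 5 dp, full precision carried).
Each pᵢ ln pᵢ term: 0.0137×(-4.29046)=-0.05877, 0.06849×(-2.68102)=-0.18363, 0.0137×(-4.29046)=-0.05877, 0.0137×(-4.29046)=-0.05877, 0.0274×(-3.59731)=-0.09856, 0.12329×(-2.09323)=-0.25807, 0.24658×(-1.40009)=-0.34523, 0.47945×(-0.73511)=-0.35245, 0.0137×(-4.29046)=-0.05877.
Sum = -1.47303, so H' = 1.473.

1.473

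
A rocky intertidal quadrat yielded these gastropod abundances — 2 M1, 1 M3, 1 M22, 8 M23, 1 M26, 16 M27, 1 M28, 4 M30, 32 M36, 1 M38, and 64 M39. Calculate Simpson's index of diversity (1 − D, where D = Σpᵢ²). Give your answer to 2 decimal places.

Total N = 2+1+1+8+1+16+1+4+32+1+64 = 131, so the proportions are 0.0153, 0.0076, 0.0076, 0.0611, 0.0076, 0.1221, 0.0076, 0.0305, 0.2443, 0.0076, 0.4885 (working shown to 4 dp, full precision carried).
D = 0.0153² + 0.0076² + 0.0076² + 0.0611² + 0.0076² + 0.1221² + 0.0076² + 0.0305² + 0.2443² + 0.0076² + 0.4885² = 0.0002 + 0.0001 + 0.0001 + 0.0037 + 0.0001 + 0.0149 + 0.0001 + 0.0009 + 0.0597 + 0.0001 + 0.2387 = 0.3185.
So 1 − D = 0.6815, i.e. 0.68 to 2 decimal places.

0.68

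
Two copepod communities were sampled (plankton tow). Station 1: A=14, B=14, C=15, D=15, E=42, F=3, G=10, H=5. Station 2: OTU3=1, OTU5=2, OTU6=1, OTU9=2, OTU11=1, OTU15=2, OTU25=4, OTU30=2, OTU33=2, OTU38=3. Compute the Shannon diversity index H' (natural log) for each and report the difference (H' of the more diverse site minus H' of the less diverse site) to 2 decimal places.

Station 1: N=118, proportions 0.1186, 0.1186, 0.1271, 0.1271, 0.3559, 0.0254, 0.0847, 0.0424, giving H' = 1.8344 (working shown to 4 dp, full precision carried).
Station 2: N=20, proportions 0.05, 0.1, 0.05, 0.1, 0.05, 0.1, 0.2, 0.1, 0.1, 0.15, giving H' = 2.2071.
Difference = |1.8344 − 2.2071| = 0.3727, i.e. 0.37 to 2 decimal places.

0.37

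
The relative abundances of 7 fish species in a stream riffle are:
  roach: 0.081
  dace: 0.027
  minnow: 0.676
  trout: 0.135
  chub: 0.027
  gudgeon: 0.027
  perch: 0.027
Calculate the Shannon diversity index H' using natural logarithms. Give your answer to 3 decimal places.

Each pᵢ ln pᵢ term (working shown to 5 dp, full precision carried): 0.081×(-2.51331)=-0.20358, 0.027×(-3.61192)=-0.09752, 0.676×(-0.39156)=-0.26470, 0.135×(-2.00248)=-0.27033, 0.027×(-3.61192)=-0.09752, 0.027×(-3.61192)=-0.09752, 0.027×(-3.61192)=-0.09752.
Sum = -1.12870, so H' = 1.129.

1.129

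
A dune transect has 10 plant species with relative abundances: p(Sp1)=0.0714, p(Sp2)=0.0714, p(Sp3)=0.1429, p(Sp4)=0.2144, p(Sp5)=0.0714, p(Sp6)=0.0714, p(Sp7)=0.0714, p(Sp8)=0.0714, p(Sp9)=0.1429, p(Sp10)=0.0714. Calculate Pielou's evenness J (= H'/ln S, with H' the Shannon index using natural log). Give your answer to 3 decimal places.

0.958

H' = −Σ pᵢ ln pᵢ = −((-0.18846) + (-0.18846) + (-0.27803) + (-0.33016) + (-0.18846) + (-0.18846) + (-0.18846) + (-0.18846) + (-0.27803) + (-0.18846)) = 2.20541 (working shown to 5 dp, full precision carried).
With S = 10 species, ln S = 2.30259, so J = 2.20541/2.30259 = 0.95780, i.e. 0.958 to 3 decimal places.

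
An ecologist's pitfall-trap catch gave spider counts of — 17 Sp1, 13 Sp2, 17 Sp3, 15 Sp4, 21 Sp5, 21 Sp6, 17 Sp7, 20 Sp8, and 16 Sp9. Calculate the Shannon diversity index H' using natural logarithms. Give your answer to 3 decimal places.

2.186

Total N = 17+13+17+15+21+21+17+20+16 = 157, so the proportions are 0.10828, 0.0828, 0.10828, 0.09554, 0.13376, 0.13376, 0.10828, 0.12739, 0.10191 (working shown to 5 dp, full precision carried).
Each pᵢ ln pᵢ term: 0.10828×(-2.22303)=-0.24071, 0.0828×(-2.49130)=-0.20629, 0.10828×(-2.22303)=-0.24071, 0.09554×(-2.34820)=-0.22435, 0.13376×(-2.01172)=-0.26908, 0.13376×(-2.01172)=-0.26908, 0.10828×(-2.22303)=-0.24071, 0.12739×(-2.06051)=-0.26249, 0.10191×(-2.28366)=-0.23273.
Sum = -2.18615, so H' = 2.186.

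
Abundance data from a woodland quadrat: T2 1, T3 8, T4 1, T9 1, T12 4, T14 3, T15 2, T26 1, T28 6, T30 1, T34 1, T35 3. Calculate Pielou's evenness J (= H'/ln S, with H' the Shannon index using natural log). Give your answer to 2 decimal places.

Total N = 1+8+1+1+4+3+2+1+6+1+1+3 = 32, so the proportions are 0.0312, 0.25, 0.0312, 0.0312, 0.125, 0.0938, 0.0625, 0.0312, 0.1875, 0.0312, 0.0312, 0.0938 (working shown to 4 dp, full precision carried).
H' = −Σ pᵢ ln pᵢ = −((-0.1083) + (-0.3466) + (-0.1083) + (-0.1083) + (-0.2599) + (-0.2219) + (-0.1733) + (-0.1083) + (-0.3139) + (-0.1083) + (-0.1083) + (-0.2219)) = 2.1873.
With S = 12 species, ln S = 2.4849, so J = 2.1873/2.4849 = 0.8802, i.e. 0.88 to 2 decimal places.

0.88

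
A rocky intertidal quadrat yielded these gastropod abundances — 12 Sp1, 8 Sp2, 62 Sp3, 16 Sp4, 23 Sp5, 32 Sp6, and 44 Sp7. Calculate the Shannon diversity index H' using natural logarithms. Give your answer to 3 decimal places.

1.749

Total N = 12+8+62+16+23+32+44 = 197, so the proportions are 0.06091, 0.04061, 0.31472, 0.08122, 0.11675, 0.16244, 0.22335 (working shown to 5 dp, full precision carried).
Each pᵢ ln pᵢ term: 0.06091×(-2.79830)=-0.17045, 0.04061×(-3.20376)=-0.13010, 0.31472×(-1.15607)=-0.36384, 0.08122×(-2.51062)=-0.20391, 0.11675×(-2.14771)=-0.25075, 0.16244×(-1.81747)=-0.29522, 0.22335×(-1.49901)=-0.33481.
Sum = -1.74908, so H' = 1.749.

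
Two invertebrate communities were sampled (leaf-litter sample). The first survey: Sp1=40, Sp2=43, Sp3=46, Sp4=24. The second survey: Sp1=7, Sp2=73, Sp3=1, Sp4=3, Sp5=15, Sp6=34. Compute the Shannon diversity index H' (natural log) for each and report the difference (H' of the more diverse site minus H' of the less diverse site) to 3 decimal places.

0.158

The first survey: N=153, proportions 0.26144, 0.28105, 0.30065, 0.15686, giving H' = 1.35934 (working shown to 5 dp, full precision carried).
The second survey: N=133, proportions 0.05263, 0.54887, 0.00752, 0.02256, 0.11278, 0.25564, giving H' = 1.20134.
Difference = |1.35934 − 1.20134| = 0.15800, i.e. 0.158 to 3 decimal places.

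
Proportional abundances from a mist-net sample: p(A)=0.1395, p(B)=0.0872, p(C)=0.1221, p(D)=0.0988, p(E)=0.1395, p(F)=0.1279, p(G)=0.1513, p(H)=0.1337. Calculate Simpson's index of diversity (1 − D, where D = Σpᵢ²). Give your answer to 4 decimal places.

0.8717

D = 0.1395² + 0.0872² + 0.1221² + 0.0988² + 0.1395² + 0.1279² + 0.1513² + 0.1337² = 0.019460 + 0.007604 + 0.014908 + 0.009761 + 0.019460 + 0.016358 + 0.022892 + 0.017876 = 0.128320 (working shown to 6 dp, full precision carried).
So 1 − D = 0.871680, i.e. 0.8717 to 4 decimal places.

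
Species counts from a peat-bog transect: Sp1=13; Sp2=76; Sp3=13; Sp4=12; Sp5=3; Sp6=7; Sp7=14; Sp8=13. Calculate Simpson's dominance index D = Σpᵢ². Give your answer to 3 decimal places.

Total N = 13+76+13+12+3+7+14+13 = 151, so the proportions are 0.08609, 0.50331, 0.08609, 0.07947, 0.01987, 0.04636, 0.09272, 0.08609 (working shown to 5 dp, full precision carried).
D = 0.08609² + 0.50331² + 0.08609² + 0.07947² + 0.01987² + 0.04636² + 0.09272² + 0.08609² = 0.00741 + 0.25332 + 0.00741 + 0.00632 + 0.00039 + 0.00215 + 0.00860 + 0.00741 = 0.29301.
To 3 decimal places, D = 0.293.

0.293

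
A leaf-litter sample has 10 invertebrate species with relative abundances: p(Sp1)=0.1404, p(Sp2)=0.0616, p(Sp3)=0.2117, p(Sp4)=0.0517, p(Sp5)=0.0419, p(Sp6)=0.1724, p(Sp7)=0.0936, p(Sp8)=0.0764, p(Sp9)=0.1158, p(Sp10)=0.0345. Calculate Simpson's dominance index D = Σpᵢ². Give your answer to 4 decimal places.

0.1317

D = 0.1404² + 0.0616² + 0.2117² + 0.0517² + 0.0419² + 0.1724² + 0.0936² + 0.0764² + 0.1158² + 0.0345² = 0.019712 + 0.003795 + 0.044817 + 0.002673 + 0.001756 + 0.029722 + 0.008761 + 0.005837 + 0.013410 + 0.001190 = 0.131672 (working shown to 6 dp, full precision carried).
To 4 decimal places, D = 0.1317.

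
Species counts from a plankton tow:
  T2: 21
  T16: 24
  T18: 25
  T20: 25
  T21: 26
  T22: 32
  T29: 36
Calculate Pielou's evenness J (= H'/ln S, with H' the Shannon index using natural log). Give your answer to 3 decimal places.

Total N = 21+24+25+25+26+32+36 = 189, so the proportions are 0.11111, 0.12698, 0.13228, 0.13228, 0.13757, 0.16931, 0.19048 (working shown to 5 dp, full precision carried).
H' = −Σ pᵢ ln pᵢ = −((-0.24414) + (-0.26206) + (-0.26758) + (-0.26758) + (-0.27288) + (-0.30070) + (-0.31585)) = 1.93078.
With S = 7 species, ln S = 1.94591, so J = 1.93078/1.94591 = 0.99222, i.e. 0.992 to 3 decimal places.

0.992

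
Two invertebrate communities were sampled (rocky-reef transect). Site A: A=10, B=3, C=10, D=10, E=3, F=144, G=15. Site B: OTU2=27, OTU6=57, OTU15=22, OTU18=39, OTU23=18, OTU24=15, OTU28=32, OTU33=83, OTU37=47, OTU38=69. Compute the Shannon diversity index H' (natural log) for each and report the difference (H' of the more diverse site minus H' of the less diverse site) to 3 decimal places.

Site A: N=195, proportions 0.051282, 0.015385, 0.051282, 0.051282, 0.015385, 0.738462, 0.076923, giving H' = 1.006625 (working shown to 6 dp, full precision carried).
Site B: N=409, proportions 0.066015, 0.139364, 0.05379, 0.095355, 0.04401, 0.036675, 0.07824, 0.202934, 0.114914, 0.168704, giving H' = 2.165920.
Difference = |1.006625 − 2.165920| = 1.159295, i.e. 1.159 to 3 decimal places.

1.159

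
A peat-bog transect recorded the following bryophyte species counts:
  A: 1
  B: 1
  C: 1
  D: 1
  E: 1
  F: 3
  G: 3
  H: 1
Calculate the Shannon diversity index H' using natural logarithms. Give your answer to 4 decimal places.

Total N = 1+1+1+1+1+3+3+1 = 12, so the proportions are 0.083333, 0.083333, 0.083333, 0.083333, 0.083333, 0.25, 0.25, 0.083333 (working shown to 6 dp, full precision carried).
Each pᵢ ln pᵢ term: 0.083333×(-2.484907)=-0.207076, 0.083333×(-2.484907)=-0.207076, 0.083333×(-2.484907)=-0.207076, 0.083333×(-2.484907)=-0.207076, 0.083333×(-2.484907)=-0.207076, 0.25×(-1.386294)=-0.346574, 0.25×(-1.386294)=-0.346574, 0.083333×(-2.484907)=-0.207076.
Sum = -1.935601, so H' = 1.9356.

1.9356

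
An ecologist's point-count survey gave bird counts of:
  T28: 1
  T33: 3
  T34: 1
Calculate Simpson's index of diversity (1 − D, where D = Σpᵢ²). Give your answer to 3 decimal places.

0.560

Total N = 1+3+1 = 5, so the proportions are 0.2, 0.6, 0.2 (working shown to 5 dp, full precision carried).
D = 0.2² + 0.6² + 0.2² = 0.04000 + 0.36000 + 0.04000 = 0.44000.
So 1 − D = 0.56000, i.e. 0.560 to 3 decimal places.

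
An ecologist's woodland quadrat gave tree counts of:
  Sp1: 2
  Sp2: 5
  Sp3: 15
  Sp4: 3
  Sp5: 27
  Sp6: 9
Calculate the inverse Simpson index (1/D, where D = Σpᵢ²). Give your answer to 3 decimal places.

3.468

Total N = 2+5+15+3+27+9 = 61, so the proportions are 0.0327869, 0.0819672, 0.2459016, 0.0491803, 0.442623, 0.147541 (working shown to 7 dp, full precision carried).
D = 0.0327869² + 0.0819672² + 0.2459016² + 0.0491803² + 0.442623² + 0.147541² = 0.0010750 + 0.0067186 + 0.0604676 + 0.0024187 + 0.1959151 + 0.0217683 = 0.2883633.
So 1/D = 3.46785, i.e. 3.468 to 3 decimal places.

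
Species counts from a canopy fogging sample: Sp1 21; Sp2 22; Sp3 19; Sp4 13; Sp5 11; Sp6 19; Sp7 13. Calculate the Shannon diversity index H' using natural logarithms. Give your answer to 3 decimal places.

1.916

Total N = 21+22+19+13+11+19+13 = 118, so the proportions are 0.17797, 0.18644, 0.16102, 0.11017, 0.09322, 0.16102, 0.11017 (working shown to 5 dp, full precision carried).
Each pᵢ ln pᵢ term: 0.17797×(-1.72616)=-0.30720, 0.18644×(-1.67964)=-0.31315, 0.16102×(-1.82625)=-0.29406, 0.11017×(-2.20574)=-0.24300, 0.09322×(-2.37279)=-0.22119, 0.16102×(-1.82625)=-0.29406, 0.11017×(-2.20574)=-0.24300.
Sum = -1.91567, so H' = 1.916.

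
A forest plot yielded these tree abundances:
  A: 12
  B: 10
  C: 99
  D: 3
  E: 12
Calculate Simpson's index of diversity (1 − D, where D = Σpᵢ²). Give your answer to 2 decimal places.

0.45

Total N = 12+10+99+3+12 = 136, so the proportions are 0.0882, 0.0735, 0.7279, 0.0221, 0.0882 (working shown to 4 dp, full precision carried).
D = 0.0882² + 0.0735² + 0.7279² + 0.0221² + 0.0882² = 0.0078 + 0.0054 + 0.5299 + 0.0005 + 0.0078 = 0.5514.
So 1 − D = 0.4486, i.e. 0.45 to 2 decimal places.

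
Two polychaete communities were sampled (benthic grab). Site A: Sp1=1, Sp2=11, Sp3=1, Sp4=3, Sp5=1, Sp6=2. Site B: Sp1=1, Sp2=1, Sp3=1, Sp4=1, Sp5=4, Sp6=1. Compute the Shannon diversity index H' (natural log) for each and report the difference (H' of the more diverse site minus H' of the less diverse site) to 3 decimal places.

Site A: N=19, proportions 0.052632, 0.578947, 0.052632, 0.157895, 0.052632, 0.105263, giving H' = 1.309756 (working shown to 6 dp, full precision carried).
Site B: N=9, proportions 0.111111, 0.111111, 0.111111, 0.111111, 0.444444, 0.111111, giving H' = 1.581094.
Difference = |1.309756 − 1.581094| = 0.271338, i.e. 0.271 to 3 decimal places.

0.271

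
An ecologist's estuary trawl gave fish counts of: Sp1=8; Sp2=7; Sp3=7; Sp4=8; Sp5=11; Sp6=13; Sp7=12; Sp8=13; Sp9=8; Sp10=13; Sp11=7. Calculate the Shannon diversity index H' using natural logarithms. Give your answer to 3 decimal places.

Total N = 8+7+7+8+11+13+12+13+8+13+7 = 107, so the proportions are 0.07477, 0.06542, 0.06542, 0.07477, 0.1028, 0.1215, 0.11215, 0.1215, 0.07477, 0.1215, 0.06542 (working shown to 5 dp, full precision carried).
Each pᵢ ln pᵢ term: 0.07477×(-2.59339)=-0.19390, 0.06542×(-2.72692)=-0.17840, 0.06542×(-2.72692)=-0.17840, 0.07477×(-2.59339)=-0.19390, 0.1028×(-2.27493)=-0.23387, 0.1215×(-2.10788)=-0.25610, 0.11215×(-2.18792)=-0.24537, 0.1215×(-2.10788)=-0.25610, 0.07477×(-2.59339)=-0.19390, 0.1215×(-2.10788)=-0.25610, 0.06542×(-2.72692)=-0.17840.
Sum = -2.36442, so H' = 2.364.

2.364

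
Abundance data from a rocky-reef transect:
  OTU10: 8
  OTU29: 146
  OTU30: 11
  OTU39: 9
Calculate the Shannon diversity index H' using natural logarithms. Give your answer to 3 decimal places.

0.617

Total N = 8+146+11+9 = 174, so the proportions are 0.04598, 0.83908, 0.06322, 0.05172 (working shown to 5 dp, full precision carried).
Each pᵢ ln pᵢ term: 0.04598×(-3.07961)=-0.14159, 0.83908×(-0.17545)=-0.14722, 0.06322×(-2.76116)=-0.17456, 0.05172×(-2.96183)=-0.15320.
Sum = -0.61656, so H' = 0.617.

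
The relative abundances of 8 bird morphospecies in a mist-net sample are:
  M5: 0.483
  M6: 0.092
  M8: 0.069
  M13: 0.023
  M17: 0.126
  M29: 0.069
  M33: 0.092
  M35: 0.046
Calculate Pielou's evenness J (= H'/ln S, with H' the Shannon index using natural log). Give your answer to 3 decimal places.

H' = −Σ pᵢ ln pᵢ = −((-0.35150) + (-0.21951) + (-0.18448) + (-0.08676) + (-0.26101) + (-0.18448) + (-0.21951) + (-0.14164)) = 1.64889 (working shown to 5 dp, full precision carried).
With S = 8 species, ln S = 2.07944, so J = 1.64889/2.07944 = 0.79295, i.e. 0.793 to 3 decimal places.

0.793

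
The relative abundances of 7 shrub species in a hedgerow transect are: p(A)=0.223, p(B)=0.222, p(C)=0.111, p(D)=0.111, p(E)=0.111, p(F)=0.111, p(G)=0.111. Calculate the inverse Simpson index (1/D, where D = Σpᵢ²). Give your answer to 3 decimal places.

D = 0.223² + 0.222² + 0.111² + 0.111² + 0.111² + 0.111² + 0.111² = 0.0497290 + 0.0492840 + 0.0123210 + 0.0123210 + 0.0123210 + 0.0123210 + 0.0123210 = 0.1606180 (working shown to 7 dp, full precision carried).
So 1/D = 6.22595, i.e. 6.226 to 3 decimal places.

6.226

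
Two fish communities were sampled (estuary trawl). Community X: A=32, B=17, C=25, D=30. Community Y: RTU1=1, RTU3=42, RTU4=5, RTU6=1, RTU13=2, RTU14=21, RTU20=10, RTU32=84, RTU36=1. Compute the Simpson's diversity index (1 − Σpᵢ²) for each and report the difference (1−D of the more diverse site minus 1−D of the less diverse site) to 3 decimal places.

Community X: N=104, proportions 0.30769, 0.16346, 0.24038, 0.28846, giving 1−D = 0.73761 (working shown to 5 dp, full precision carried).
Community Y: N=167, proportions 0.00599, 0.2515, 0.02994, 0.00599, 0.01198, 0.12575, 0.05988, 0.50299, 0.00599, giving 1−D = 0.66320.
Difference = |0.73761 − 0.66320| = 0.07441, i.e. 0.074 to 3 decimal places.

0.074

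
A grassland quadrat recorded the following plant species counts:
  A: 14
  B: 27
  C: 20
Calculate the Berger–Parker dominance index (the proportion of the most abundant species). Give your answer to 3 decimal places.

0.443

Total N = 14+27+20 = 61, so the proportions are 0.22951, 0.44262, 0.32787 (working shown to 5 dp, full precision carried).
The largest proportion is 0.44262, i.e. d = 0.443 to 3 decimal places.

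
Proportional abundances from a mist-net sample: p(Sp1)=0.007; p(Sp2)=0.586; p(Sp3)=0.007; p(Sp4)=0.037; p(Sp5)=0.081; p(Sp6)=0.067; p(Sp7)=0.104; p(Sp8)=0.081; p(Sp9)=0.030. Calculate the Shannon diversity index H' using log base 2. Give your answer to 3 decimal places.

Each pᵢ log₂ pᵢ term (working shown to 5 dp, full precision carried): 0.007×(-7.15843)=-0.05011, 0.586×(-0.77103)=-0.45182, 0.007×(-7.15843)=-0.05011, 0.037×(-4.75633)=-0.17598, 0.081×(-3.62593)=-0.29370, 0.067×(-3.89970)=-0.26128, 0.104×(-3.26534)=-0.33960, 0.081×(-3.62593)=-0.29370, 0.03×(-5.05889)=-0.15177.
Sum = -2.06807, so H' = 2.068.

2.068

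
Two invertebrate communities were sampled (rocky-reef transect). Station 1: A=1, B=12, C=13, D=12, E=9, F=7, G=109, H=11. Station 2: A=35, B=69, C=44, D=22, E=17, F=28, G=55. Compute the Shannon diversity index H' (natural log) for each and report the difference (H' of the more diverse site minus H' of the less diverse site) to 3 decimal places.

0.504

Station 1: N=174, proportions 0.00575, 0.06897, 0.07471, 0.06897, 0.05172, 0.04023, 0.62644, 0.06322, giving H' = 1.34232 (working shown to 5 dp, full precision carried).
Station 2: N=270, proportions 0.12963, 0.25556, 0.16296, 0.08148, 0.06296, 0.1037, 0.2037, giving H' = 1.84669.
Difference = |1.34232 − 1.84669| = 0.50437, i.e. 0.504 to 3 decimal places.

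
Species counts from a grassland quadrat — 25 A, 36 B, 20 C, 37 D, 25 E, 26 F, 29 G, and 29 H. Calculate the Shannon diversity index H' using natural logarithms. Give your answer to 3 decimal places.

Total N = 25+36+20+37+25+26+29+29 = 227, so the proportions are 0.11013, 0.15859, 0.08811, 0.163, 0.11013, 0.11454, 0.12775, 0.12775 (working shown to 5 dp, full precision carried).
Each pᵢ ln pᵢ term: 0.11013×(-2.20607)=-0.24296, 0.15859×(-1.84143)=-0.29203, 0.08811×(-2.42922)=-0.21403, 0.163×(-1.81403)=-0.29568, 0.11013×(-2.20607)=-0.24296, 0.11454×(-2.16685)=-0.24819, 0.12775×(-2.05765)=-0.26287, 0.12775×(-2.05765)=-0.26287.
Sum = -2.06159, so H' = 2.062.

2.062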